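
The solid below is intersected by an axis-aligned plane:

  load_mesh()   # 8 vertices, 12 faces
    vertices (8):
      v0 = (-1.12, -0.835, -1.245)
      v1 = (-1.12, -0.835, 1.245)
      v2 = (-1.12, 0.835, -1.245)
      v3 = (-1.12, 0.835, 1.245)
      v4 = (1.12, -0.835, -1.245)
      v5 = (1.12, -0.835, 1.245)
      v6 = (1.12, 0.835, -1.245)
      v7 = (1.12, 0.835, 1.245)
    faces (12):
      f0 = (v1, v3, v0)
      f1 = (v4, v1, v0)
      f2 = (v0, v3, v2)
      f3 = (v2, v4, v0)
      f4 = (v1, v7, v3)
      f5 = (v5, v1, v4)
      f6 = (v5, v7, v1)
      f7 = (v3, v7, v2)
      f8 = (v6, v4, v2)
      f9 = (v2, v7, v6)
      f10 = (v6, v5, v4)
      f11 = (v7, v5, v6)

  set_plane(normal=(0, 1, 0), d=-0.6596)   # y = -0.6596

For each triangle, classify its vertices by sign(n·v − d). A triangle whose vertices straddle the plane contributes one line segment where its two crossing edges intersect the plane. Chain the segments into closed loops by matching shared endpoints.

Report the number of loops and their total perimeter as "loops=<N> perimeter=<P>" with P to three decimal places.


loops=1 perimeter=9.460

Straddling triangles (8 of 12):
  (v1,v3,v0) [-+-] → (-1.12, -0.6596, 1.245)–(-1.12, -0.6596, -0.983475)  len=2.2285
  (v0,v3,v2) [-++] → (-1.12, -0.6596, -0.983475)–(-1.12, -0.6596, -1.245)  len=0.2615
  (v2,v4,v0) [+--] → (0.884733, -0.6596, -1.245)–(-1.12, -0.6596, -1.245)  len=2.0047
  (v1,v7,v3) [-++] → (-0.884733, -0.6596, 1.245)–(-1.12, -0.6596, 1.245)  len=0.2353
  (v5,v7,v1) [-+-] → (1.12, -0.6596, 1.245)–(-0.884733, -0.6596, 1.245)  len=2.0047
  (v6,v4,v2) [+-+] → (1.12, -0.6596, -1.245)–(0.884733, -0.6596, -1.245)  len=0.2353
  (v6,v5,v4) [+--] → (1.12, -0.6596, 0.983475)–(1.12, -0.6596, -1.245)  len=2.2285
  (v7,v5,v6) [+-+] → (1.12, -0.6596, 1.245)–(1.12, -0.6596, 0.983475)  len=0.2615

Chained into 1 loop(s):
  loop 1: 8 segments, perimeter = 9.4600
Total perimeter = 9.460


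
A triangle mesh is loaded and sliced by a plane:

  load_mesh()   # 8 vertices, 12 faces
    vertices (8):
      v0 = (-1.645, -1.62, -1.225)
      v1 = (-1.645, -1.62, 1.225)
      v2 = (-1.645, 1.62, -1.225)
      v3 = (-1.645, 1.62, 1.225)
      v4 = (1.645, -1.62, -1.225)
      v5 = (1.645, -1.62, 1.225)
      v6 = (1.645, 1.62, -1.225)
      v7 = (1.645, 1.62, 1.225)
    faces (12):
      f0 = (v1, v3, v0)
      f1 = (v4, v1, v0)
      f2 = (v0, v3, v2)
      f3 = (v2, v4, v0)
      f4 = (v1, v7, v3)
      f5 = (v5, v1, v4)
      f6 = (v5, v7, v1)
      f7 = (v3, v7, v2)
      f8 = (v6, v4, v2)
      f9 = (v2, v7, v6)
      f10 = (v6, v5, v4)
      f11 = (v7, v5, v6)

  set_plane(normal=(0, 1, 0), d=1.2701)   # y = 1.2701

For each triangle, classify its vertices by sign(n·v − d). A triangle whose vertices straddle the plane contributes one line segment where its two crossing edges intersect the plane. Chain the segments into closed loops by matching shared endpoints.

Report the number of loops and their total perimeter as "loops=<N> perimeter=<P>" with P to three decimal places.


Straddling triangles (8 of 12):
  (v1,v3,v0) [-+-] → (-1.645, 1.2701, 1.225)–(-1.645, 1.2701, 0.960415)  len=0.2646
  (v0,v3,v2) [-++] → (-1.645, 1.2701, 0.960415)–(-1.645, 1.2701, -1.225)  len=2.1854
  (v2,v4,v0) [+--] → (-1.2897, 1.2701, -1.225)–(-1.645, 1.2701, -1.225)  len=0.3553
  (v1,v7,v3) [-++] → (1.2897, 1.2701, 1.225)–(-1.645, 1.2701, 1.225)  len=2.9347
  (v5,v7,v1) [-+-] → (1.645, 1.2701, 1.225)–(1.2897, 1.2701, 1.225)  len=0.3553
  (v6,v4,v2) [+-+] → (1.645, 1.2701, -1.225)–(-1.2897, 1.2701, -1.225)  len=2.9347
  (v6,v5,v4) [+--] → (1.645, 1.2701, -0.960415)–(1.645, 1.2701, -1.225)  len=0.2646
  (v7,v5,v6) [+-+] → (1.645, 1.2701, 1.225)–(1.645, 1.2701, -0.960415)  len=2.1854

Chained into 1 loop(s):
  loop 1: 8 segments, perimeter = 11.4800
Total perimeter = 11.480

loops=1 perimeter=11.480


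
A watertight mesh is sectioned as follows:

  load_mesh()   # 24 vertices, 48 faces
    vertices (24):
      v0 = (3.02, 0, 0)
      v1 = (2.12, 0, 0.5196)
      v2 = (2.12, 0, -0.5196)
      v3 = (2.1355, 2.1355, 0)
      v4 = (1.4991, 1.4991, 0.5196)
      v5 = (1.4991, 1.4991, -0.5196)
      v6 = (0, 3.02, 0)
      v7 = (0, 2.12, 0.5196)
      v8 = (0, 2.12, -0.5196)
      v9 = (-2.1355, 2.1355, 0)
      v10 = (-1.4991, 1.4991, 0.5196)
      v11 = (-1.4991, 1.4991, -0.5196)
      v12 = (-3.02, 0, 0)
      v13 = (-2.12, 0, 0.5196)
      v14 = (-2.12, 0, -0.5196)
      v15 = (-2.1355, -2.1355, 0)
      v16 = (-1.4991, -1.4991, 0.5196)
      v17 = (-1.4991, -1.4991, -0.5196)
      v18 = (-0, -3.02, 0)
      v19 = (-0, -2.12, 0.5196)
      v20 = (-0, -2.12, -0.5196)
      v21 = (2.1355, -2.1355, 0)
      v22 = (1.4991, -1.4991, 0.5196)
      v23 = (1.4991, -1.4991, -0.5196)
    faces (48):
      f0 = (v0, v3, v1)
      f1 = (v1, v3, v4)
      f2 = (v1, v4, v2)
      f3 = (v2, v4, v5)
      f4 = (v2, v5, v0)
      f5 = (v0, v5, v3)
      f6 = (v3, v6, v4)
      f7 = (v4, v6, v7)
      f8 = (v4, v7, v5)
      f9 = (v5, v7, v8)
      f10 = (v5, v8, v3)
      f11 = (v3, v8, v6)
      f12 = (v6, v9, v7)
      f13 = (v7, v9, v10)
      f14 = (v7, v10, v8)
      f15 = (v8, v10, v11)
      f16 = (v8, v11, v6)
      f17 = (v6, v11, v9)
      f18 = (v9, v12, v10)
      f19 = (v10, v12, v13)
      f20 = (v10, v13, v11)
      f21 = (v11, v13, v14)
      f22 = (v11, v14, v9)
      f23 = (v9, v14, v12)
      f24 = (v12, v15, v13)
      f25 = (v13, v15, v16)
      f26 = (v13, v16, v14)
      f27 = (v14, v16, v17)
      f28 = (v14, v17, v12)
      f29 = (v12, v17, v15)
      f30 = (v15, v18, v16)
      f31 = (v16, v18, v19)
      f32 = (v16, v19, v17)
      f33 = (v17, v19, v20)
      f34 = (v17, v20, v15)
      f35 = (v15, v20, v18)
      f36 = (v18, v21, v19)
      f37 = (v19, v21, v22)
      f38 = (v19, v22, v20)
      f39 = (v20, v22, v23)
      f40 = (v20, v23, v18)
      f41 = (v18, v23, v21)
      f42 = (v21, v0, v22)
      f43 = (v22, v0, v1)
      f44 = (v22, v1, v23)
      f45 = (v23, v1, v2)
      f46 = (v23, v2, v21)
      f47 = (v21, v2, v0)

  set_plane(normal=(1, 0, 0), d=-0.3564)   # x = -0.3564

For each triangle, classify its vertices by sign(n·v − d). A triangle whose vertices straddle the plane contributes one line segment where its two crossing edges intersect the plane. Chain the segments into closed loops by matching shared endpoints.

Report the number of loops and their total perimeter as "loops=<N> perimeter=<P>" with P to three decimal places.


loops=2 perimeter=6.235

Straddling triangles (12 of 48):
  (v6,v9,v7) [+-+] → (-0.3564, 2.87238, 0)–(-0.3564, 2.12259, 0.432882)  len=0.8658
  (v7,v9,v10) [+--] → (-0.3564, 2.12259, 0.432882)–(-0.3564, 1.97239, 0.5196)  len=0.1734
  (v7,v10,v8) [+-+] → (-0.3564, 1.97239, 0.5196)–(-0.3564, 1.97239, -0.272538)  len=0.7921
  (v8,v10,v11) [+--] → (-0.3564, 1.97239, -0.272538)–(-0.3564, 1.97239, -0.5196)  len=0.2471
  (v8,v11,v6) [+-+] → (-0.3564, 1.97239, -0.5196)–(-0.3564, 2.65842, -0.123531)  len=0.7922
  (v6,v11,v9) [+--] → (-0.3564, 2.65842, -0.123531)–(-0.3564, 2.87238, 0)  len=0.2471
  (v15,v18,v16) [-+-] → (-0.3564, -2.87238, 0)–(-0.3564, -2.65842, 0.123531)  len=0.2471
  (v16,v18,v19) [-++] → (-0.3564, -2.65842, 0.123531)–(-0.3564, -1.97239, 0.5196)  len=0.7922
  (v16,v19,v17) [-+-] → (-0.3564, -1.97239, 0.5196)–(-0.3564, -1.97239, 0.272538)  len=0.2471
  (v17,v19,v20) [-++] → (-0.3564, -1.97239, 0.272538)–(-0.3564, -1.97239, -0.5196)  len=0.7921
  (v17,v20,v15) [-+-] → (-0.3564, -1.97239, -0.5196)–(-0.3564, -2.12259, -0.432882)  len=0.1734
  (v15,v20,v18) [-++] → (-0.3564, -2.12259, -0.432882)–(-0.3564, -2.87238, 0)  len=0.8658

Chained into 2 loop(s):
  loop 1: 6 segments, perimeter = 3.1176
  loop 2: 6 segments, perimeter = 3.1176
Total perimeter = 6.235


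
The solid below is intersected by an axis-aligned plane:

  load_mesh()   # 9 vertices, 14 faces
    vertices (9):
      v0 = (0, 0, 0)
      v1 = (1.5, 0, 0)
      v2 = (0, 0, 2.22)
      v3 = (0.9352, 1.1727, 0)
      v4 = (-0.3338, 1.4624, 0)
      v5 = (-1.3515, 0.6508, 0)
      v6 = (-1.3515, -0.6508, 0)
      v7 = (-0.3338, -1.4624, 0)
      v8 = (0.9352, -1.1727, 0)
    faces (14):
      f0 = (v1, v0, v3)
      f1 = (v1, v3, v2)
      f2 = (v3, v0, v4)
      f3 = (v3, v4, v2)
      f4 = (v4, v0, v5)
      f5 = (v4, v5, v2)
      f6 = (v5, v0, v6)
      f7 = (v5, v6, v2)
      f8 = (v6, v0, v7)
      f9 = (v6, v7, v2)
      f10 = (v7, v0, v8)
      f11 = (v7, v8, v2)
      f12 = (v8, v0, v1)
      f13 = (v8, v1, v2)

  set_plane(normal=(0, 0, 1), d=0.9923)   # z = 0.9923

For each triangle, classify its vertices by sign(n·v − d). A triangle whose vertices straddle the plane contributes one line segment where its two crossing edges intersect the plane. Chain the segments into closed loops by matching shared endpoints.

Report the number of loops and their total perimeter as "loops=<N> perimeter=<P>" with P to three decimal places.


loops=1 perimeter=5.039

Straddling triangles (7 of 14):
  (v1,v3,v2) [--+] → (0.517182, 0.648524, 0.9923)–(0.829527, 0, 0.9923)  len=0.7198
  (v3,v4,v2) [--+] → (-0.184597, 0.808734, 0.9923)–(0.517182, 0.648524, 0.9923)  len=0.7198
  (v4,v5,v2) [--+] → (-0.747404, 0.359904, 0.9923)–(-0.184597, 0.808734, 0.9923)  len=0.7199
  (v5,v6,v2) [--+] → (-0.747404, -0.359904, 0.9923)–(-0.747404, 0.359904, 0.9923)  len=0.7198
  (v6,v7,v2) [--+] → (-0.184597, -0.808734, 0.9923)–(-0.747404, -0.359904, 0.9923)  len=0.7199
  (v7,v8,v2) [--+] → (0.517182, -0.648524, 0.9923)–(-0.184597, -0.808734, 0.9923)  len=0.7198
  (v8,v1,v2) [--+] → (0.829527, 0, 0.9923)–(0.517182, -0.648524, 0.9923)  len=0.7198

Chained into 1 loop(s):
  loop 1: 7 segments, perimeter = 5.0388
Total perimeter = 5.039


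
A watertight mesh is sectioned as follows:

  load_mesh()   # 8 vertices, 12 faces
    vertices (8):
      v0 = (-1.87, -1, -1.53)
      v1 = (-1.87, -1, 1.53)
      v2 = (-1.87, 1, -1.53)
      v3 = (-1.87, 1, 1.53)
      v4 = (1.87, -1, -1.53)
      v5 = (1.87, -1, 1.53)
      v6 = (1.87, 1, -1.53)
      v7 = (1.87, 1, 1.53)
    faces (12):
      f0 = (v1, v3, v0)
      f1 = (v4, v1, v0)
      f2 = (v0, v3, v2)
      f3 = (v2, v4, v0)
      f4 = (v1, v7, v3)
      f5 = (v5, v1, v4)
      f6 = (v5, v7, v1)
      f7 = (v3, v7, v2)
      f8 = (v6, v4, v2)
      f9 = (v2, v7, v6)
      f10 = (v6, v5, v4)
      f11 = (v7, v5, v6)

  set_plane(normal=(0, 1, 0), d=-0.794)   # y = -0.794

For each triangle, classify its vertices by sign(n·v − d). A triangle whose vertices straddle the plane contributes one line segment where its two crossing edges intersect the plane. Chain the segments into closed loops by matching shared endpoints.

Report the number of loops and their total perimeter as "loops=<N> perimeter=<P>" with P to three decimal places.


loops=1 perimeter=13.600

Straddling triangles (8 of 12):
  (v1,v3,v0) [-+-] → (-1.87, -0.794, 1.53)–(-1.87, -0.794, -1.21482)  len=2.7448
  (v0,v3,v2) [-++] → (-1.87, -0.794, -1.21482)–(-1.87, -0.794, -1.53)  len=0.3152
  (v2,v4,v0) [+--] → (1.48478, -0.794, -1.53)–(-1.87, -0.794, -1.53)  len=3.3548
  (v1,v7,v3) [-++] → (-1.48478, -0.794, 1.53)–(-1.87, -0.794, 1.53)  len=0.3852
  (v5,v7,v1) [-+-] → (1.87, -0.794, 1.53)–(-1.48478, -0.794, 1.53)  len=3.3548
  (v6,v4,v2) [+-+] → (1.87, -0.794, -1.53)–(1.48478, -0.794, -1.53)  len=0.3852
  (v6,v5,v4) [+--] → (1.87, -0.794, 1.21482)–(1.87, -0.794, -1.53)  len=2.7448
  (v7,v5,v6) [+-+] → (1.87, -0.794, 1.53)–(1.87, -0.794, 1.21482)  len=0.3152

Chained into 1 loop(s):
  loop 1: 8 segments, perimeter = 13.6000
Total perimeter = 13.600


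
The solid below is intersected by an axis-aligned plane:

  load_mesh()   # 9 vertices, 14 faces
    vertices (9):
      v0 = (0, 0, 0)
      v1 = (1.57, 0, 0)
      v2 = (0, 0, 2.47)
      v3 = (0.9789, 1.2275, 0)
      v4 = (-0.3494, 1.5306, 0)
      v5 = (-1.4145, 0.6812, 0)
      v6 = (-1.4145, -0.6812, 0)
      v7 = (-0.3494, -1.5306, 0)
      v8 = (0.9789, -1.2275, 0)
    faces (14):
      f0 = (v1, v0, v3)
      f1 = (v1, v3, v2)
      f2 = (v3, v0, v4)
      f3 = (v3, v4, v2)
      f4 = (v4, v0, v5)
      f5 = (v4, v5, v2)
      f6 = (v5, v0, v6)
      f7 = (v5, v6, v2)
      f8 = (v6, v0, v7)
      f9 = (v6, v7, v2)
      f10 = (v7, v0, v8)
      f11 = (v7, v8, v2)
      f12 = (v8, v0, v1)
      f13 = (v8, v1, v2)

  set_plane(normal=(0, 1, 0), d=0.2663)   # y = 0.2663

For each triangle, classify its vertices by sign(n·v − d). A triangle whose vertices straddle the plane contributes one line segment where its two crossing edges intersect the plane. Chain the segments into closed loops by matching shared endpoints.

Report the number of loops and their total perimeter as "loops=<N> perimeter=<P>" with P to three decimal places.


loops=1 perimeter=7.902

Straddling triangles (8 of 14):
  (v1,v0,v3) [--+] → (0.212367, 0.2663, 0)–(1.44176, 0.2663, 0)  len=1.2294
  (v1,v3,v2) [-+-] → (1.44176, 0.2663, 0)–(0.212367, 0.2663, 1.93415)  len=2.2918
  (v3,v0,v4) [+-+] → (0.212367, 0.2663, 0)–(-0.06079, 0.2663, 0)  len=0.2732
  (v3,v4,v2) [++-] → (-0.06079, 0.2663, 2.04026)–(0.212367, 0.2663, 1.93415)  len=0.2930
  (v4,v0,v5) [+-+] → (-0.06079, 0.2663, 0)–(-0.552967, 0.2663, 0)  len=0.4922
  (v4,v5,v2) [++-] → (-0.552967, 0.2663, 1.50441)–(-0.06079, 0.2663, 2.04026)  len=0.7276
  (v5,v0,v6) [+--] → (-0.552967, 0.2663, 0)–(-1.4145, 0.2663, 0)  len=0.8615
  (v5,v6,v2) [+--] → (-1.4145, 0.2663, 0)–(-0.552967, 0.2663, 1.50441)  len=1.7336

Chained into 1 loop(s):
  loop 1: 8 segments, perimeter = 7.9023
Total perimeter = 7.902


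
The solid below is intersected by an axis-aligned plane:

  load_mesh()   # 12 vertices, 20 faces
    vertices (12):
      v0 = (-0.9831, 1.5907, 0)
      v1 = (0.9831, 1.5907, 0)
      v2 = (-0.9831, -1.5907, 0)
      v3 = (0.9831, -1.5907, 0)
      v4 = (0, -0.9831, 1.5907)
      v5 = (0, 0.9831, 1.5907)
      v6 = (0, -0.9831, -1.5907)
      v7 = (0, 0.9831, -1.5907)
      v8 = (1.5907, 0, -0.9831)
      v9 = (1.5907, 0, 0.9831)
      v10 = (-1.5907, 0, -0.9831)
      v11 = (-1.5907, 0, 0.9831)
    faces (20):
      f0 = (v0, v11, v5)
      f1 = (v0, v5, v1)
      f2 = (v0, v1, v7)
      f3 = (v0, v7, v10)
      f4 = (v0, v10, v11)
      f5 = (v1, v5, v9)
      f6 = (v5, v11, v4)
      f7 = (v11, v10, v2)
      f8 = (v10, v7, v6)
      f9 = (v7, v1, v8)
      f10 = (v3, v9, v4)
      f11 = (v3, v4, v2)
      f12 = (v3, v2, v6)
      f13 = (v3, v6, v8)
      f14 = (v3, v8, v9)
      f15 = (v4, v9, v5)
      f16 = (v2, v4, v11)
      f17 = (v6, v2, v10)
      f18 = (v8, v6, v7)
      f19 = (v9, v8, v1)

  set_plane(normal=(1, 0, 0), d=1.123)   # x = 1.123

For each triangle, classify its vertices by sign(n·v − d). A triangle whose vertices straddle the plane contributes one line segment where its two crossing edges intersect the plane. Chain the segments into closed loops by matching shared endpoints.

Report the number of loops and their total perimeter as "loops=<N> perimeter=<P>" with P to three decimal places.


loops=1 perimeter=7.353

Straddling triangles (8 of 20):
  (v1,v5,v9) [--+] → (1.123, 0.289053, 1.16175)–(1.123, 1.22444, 0.226359)  len=1.3228
  (v7,v1,v8) [--+] → (1.123, 1.22444, -0.226359)–(1.123, 0.289053, -1.16175)  len=1.3228
  (v3,v9,v4) [-+-] → (1.123, -1.22444, 0.226359)–(1.123, -0.289053, 1.16175)  len=1.3228
  (v3,v6,v8) [--+] → (1.123, -0.289053, -1.16175)–(1.123, -1.22444, -0.226359)  len=1.3228
  (v3,v8,v9) [-++] → (1.123, -1.22444, -0.226359)–(1.123, -1.22444, 0.226359)  len=0.4527
  (v4,v9,v5) [-+-] → (1.123, -0.289053, 1.16175)–(1.123, 0.289053, 1.16175)  len=0.5781
  (v8,v6,v7) [+--] → (1.123, -0.289053, -1.16175)–(1.123, 0.289053, -1.16175)  len=0.5781
  (v9,v8,v1) [++-] → (1.123, 1.22444, -0.226359)–(1.123, 1.22444, 0.226359)  len=0.4527

Chained into 1 loop(s):
  loop 1: 8 segments, perimeter = 7.3530
Total perimeter = 7.353


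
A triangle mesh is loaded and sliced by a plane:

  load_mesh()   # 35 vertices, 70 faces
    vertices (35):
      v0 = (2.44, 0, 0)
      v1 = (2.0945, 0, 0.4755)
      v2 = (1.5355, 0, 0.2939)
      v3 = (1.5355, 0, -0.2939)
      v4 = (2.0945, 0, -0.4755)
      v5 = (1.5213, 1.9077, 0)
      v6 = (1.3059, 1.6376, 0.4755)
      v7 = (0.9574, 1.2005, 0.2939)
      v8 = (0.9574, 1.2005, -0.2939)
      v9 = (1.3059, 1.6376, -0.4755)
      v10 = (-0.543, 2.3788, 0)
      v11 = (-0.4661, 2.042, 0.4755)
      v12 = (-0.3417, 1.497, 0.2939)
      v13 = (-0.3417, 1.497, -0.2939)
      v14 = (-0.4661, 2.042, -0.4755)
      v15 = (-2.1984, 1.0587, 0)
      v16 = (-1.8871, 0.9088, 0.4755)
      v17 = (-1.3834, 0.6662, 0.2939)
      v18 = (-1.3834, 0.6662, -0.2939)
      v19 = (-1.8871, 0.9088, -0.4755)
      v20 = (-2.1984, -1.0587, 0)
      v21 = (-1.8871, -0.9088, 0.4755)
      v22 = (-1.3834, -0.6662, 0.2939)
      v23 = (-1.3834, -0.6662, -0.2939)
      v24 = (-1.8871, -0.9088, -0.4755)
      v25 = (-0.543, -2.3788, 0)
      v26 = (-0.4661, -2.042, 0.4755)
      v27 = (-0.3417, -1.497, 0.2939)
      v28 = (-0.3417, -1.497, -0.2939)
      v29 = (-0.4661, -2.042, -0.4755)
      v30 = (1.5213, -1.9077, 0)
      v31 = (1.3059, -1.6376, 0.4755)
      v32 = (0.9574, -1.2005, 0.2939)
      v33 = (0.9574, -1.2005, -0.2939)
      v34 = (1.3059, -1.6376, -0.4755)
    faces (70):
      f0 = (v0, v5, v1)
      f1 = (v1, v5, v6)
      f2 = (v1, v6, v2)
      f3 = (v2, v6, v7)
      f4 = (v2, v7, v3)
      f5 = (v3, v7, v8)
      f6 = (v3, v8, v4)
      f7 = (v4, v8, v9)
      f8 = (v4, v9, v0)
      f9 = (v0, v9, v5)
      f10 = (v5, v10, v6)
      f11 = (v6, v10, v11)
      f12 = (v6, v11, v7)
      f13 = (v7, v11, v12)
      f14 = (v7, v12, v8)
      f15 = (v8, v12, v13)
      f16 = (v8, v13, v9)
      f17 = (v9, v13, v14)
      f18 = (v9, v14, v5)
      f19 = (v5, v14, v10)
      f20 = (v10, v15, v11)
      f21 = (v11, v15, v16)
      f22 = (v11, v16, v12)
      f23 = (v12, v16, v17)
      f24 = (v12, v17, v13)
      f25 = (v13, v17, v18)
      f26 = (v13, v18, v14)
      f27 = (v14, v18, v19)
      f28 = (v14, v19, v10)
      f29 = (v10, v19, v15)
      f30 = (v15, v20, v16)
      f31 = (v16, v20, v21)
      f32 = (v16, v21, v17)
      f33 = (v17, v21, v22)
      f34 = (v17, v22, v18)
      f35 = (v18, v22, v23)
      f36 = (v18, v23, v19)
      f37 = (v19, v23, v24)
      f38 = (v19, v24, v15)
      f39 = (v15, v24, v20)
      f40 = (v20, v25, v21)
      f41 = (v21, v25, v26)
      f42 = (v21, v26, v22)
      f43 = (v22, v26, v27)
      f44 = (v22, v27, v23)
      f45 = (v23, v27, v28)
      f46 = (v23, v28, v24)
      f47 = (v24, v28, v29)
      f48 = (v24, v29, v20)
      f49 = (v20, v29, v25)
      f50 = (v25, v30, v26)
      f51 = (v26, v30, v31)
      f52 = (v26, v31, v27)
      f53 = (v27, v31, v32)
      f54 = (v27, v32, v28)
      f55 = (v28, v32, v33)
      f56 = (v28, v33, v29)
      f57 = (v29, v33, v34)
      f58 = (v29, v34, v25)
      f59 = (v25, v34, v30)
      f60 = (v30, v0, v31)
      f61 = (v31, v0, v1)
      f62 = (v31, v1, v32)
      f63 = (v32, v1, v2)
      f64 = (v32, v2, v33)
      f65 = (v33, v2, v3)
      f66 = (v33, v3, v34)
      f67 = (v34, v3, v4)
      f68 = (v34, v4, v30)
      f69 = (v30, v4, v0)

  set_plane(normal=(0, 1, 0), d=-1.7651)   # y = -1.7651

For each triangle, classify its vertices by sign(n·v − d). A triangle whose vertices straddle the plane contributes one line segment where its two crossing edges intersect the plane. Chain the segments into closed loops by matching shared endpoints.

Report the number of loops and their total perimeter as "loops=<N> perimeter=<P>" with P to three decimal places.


loops=1 perimeter=6.543

Straddling triangles (16 of 70):
  (v20,v25,v21) [+-+] → (-1.31258, -1.7651, 0)–(-1.10414, -1.7651, 0.198513)  len=0.2878
  (v21,v25,v26) [+--] → (-1.10414, -1.7651, 0.198513)–(-0.813325, -1.7651, 0.4755)  len=0.4016
  (v21,v26,v22) [+-+] → (-0.813325, -1.7651, 0.4755)–(-0.65072, -1.7651, 0.43895)  len=0.1667
  (v22,v26,v27) [+-+] → (-0.65072, -1.7651, 0.43895)–(-0.402896, -1.7651, 0.383234)  len=0.2540
  (v24,v28,v29) [++-] → (-0.402896, -1.7651, -0.383234)–(-0.813325, -1.7651, -0.4755)  len=0.4207
  (v24,v29,v20) [+-+] → (-0.813325, -1.7651, -0.4755)–(-0.95392, -1.7651, -0.341598)  len=0.1942
  (v20,v29,v25) [+--] → (-0.95392, -1.7651, -0.341598)–(-1.31258, -1.7651, 0)  len=0.4953
  (v26,v30,v31) [--+] → (1.40758, -1.7651, 0.251041)–(0.74722, -1.7651, 0.4755)  len=0.6975
  (v26,v31,v27) [-++] → (0.74722, -1.7651, 0.4755)–(-0.402896, -1.7651, 0.383234)  len=1.1538
  (v28,v33,v29) [++-] → (0.00231016, -1.7651, -0.415744)–(-0.402896, -1.7651, -0.383234)  len=0.4065
  (v29,v33,v34) [-++] → (0.00231016, -1.7651, -0.415744)–(0.74722, -1.7651, -0.4755)  len=0.7473
  (v29,v34,v25) [-+-] → (0.74722, -1.7651, -0.4755)–(0.987855, -1.7651, -0.393705)  len=0.2542
  (v25,v34,v30) [-+-] → (0.987855, -1.7651, -0.393705)–(1.40758, -1.7651, -0.251041)  len=0.4433
  (v30,v0,v31) [-++] → (1.58997, -1.7651, 0)–(1.40758, -1.7651, 0.251041)  len=0.3103
  (v34,v4,v30) [++-] → (1.56415, -1.7651, -0.0355435)–(1.40758, -1.7651, -0.251041)  len=0.2664
  (v30,v4,v0) [-++] → (1.56415, -1.7651, -0.0355435)–(1.58997, -1.7651, 0)  len=0.0439

Chained into 1 loop(s):
  loop 1: 16 segments, perimeter = 6.5434
Total perimeter = 6.543


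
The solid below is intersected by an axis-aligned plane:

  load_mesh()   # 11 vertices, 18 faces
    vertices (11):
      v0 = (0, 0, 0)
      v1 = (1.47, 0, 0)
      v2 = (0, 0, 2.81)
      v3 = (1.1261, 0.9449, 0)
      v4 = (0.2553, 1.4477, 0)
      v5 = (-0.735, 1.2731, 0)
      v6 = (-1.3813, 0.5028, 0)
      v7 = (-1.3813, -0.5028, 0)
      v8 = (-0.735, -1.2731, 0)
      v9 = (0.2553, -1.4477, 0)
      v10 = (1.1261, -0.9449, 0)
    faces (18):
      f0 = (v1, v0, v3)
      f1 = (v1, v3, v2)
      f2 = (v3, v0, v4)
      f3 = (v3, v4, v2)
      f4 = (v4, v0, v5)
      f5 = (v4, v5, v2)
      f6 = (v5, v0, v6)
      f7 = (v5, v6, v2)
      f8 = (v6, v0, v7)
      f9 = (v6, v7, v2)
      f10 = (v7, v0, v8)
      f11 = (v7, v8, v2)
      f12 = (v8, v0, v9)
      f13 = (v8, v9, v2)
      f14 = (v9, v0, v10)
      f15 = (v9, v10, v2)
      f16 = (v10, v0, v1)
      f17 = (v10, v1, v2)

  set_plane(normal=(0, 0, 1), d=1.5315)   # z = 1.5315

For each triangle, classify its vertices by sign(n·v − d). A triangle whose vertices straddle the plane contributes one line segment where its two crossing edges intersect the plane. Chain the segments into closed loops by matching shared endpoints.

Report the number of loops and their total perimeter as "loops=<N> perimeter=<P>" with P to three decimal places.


Straddling triangles (9 of 18):
  (v1,v3,v2) [--+] → (0.512355, 0.429913, 1.5315)–(0.668824, 0, 1.5315)  len=0.4575
  (v3,v4,v2) [--+] → (0.116157, 0.658678, 1.5315)–(0.512355, 0.429913, 1.5315)  len=0.4575
  (v4,v5,v2) [--+] → (-0.334412, 0.579238, 1.5315)–(0.116157, 0.658678, 1.5315)  len=0.4575
  (v5,v6,v2) [--+] → (-0.628467, 0.228765, 1.5315)–(-0.334412, 0.579238, 1.5315)  len=0.4575
  (v6,v7,v2) [--+] → (-0.628467, -0.228765, 1.5315)–(-0.628467, 0.228765, 1.5315)  len=0.4575
  (v7,v8,v2) [--+] → (-0.334412, -0.579238, 1.5315)–(-0.628467, -0.228765, 1.5315)  len=0.4575
  (v8,v9,v2) [--+] → (0.116157, -0.658678, 1.5315)–(-0.334412, -0.579238, 1.5315)  len=0.4575
  (v9,v10,v2) [--+] → (0.512355, -0.429913, 1.5315)–(0.116157, -0.658678, 1.5315)  len=0.4575
  (v10,v1,v2) [--+] → (0.668824, 0, 1.5315)–(0.512355, -0.429913, 1.5315)  len=0.4575

Chained into 1 loop(s):
  loop 1: 9 segments, perimeter = 4.1176
Total perimeter = 4.118

loops=1 perimeter=4.118


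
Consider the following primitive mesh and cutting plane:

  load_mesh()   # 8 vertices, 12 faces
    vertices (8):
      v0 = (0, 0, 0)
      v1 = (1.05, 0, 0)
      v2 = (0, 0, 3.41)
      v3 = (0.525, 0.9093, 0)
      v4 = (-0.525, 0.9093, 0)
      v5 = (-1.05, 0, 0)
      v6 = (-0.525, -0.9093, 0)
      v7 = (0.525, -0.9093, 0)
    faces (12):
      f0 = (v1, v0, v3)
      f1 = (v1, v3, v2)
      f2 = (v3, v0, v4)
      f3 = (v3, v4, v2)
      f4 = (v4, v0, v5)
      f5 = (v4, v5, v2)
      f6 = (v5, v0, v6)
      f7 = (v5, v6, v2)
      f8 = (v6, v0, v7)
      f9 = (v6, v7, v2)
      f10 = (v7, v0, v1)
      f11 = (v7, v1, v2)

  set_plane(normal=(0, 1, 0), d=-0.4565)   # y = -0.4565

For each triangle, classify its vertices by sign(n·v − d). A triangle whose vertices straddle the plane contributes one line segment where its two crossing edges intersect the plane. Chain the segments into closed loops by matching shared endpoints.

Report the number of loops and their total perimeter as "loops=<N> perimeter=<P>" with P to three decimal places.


loops=1 perimeter=5.653

Straddling triangles (6 of 12):
  (v5,v0,v6) [++-] → (-0.263568, -0.4565, 0)–(-0.786432, -0.4565, 0)  len=0.5229
  (v5,v6,v2) [+-+] → (-0.786432, -0.4565, 0)–(-0.263568, -0.4565, 1.69806)  len=1.7767
  (v6,v0,v7) [-+-] → (-0.263568, -0.4565, 0)–(0.263568, -0.4565, 0)  len=0.5271
  (v6,v7,v2) [--+] → (0.263568, -0.4565, 1.69806)–(-0.263568, -0.4565, 1.69806)  len=0.5271
  (v7,v0,v1) [-++] → (0.263568, -0.4565, 0)–(0.786432, -0.4565, 0)  len=0.5229
  (v7,v1,v2) [-++] → (0.786432, -0.4565, 0)–(0.263568, -0.4565, 1.69806)  len=1.7767

Chained into 1 loop(s):
  loop 1: 6 segments, perimeter = 5.6535
Total perimeter = 5.653


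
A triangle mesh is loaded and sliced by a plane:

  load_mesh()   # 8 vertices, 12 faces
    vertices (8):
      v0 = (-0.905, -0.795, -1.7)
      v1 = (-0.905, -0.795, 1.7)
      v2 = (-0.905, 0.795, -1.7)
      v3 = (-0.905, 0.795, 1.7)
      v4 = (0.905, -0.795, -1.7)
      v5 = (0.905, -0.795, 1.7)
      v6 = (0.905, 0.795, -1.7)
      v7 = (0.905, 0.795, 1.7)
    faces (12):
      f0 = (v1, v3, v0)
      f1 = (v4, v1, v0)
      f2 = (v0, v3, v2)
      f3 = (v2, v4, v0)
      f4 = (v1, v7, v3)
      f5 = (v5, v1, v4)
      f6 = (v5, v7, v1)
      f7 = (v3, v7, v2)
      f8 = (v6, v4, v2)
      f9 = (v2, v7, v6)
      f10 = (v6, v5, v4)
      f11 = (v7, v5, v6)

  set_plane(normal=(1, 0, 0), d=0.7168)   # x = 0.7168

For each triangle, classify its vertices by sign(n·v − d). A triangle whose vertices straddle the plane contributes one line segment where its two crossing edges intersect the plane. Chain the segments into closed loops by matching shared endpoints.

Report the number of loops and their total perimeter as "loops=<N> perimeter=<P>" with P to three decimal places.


loops=1 perimeter=9.980

Straddling triangles (8 of 12):
  (v4,v1,v0) [+--] → (0.7168, -0.795, -1.34648)–(0.7168, -0.795, -1.7)  len=0.3535
  (v2,v4,v0) [-+-] → (0.7168, -0.629675, -1.7)–(0.7168, -0.795, -1.7)  len=0.1653
  (v1,v7,v3) [-+-] → (0.7168, 0.629675, 1.7)–(0.7168, 0.795, 1.7)  len=0.1653
  (v5,v1,v4) [+-+] → (0.7168, -0.795, 1.7)–(0.7168, -0.795, -1.34648)  len=3.0465
  (v5,v7,v1) [++-] → (0.7168, 0.629675, 1.7)–(0.7168, -0.795, 1.7)  len=1.4247
  (v3,v7,v2) [-+-] → (0.7168, 0.795, 1.7)–(0.7168, 0.795, 1.34648)  len=0.3535
  (v6,v4,v2) [++-] → (0.7168, -0.629675, -1.7)–(0.7168, 0.795, -1.7)  len=1.4247
  (v2,v7,v6) [-++] → (0.7168, 0.795, 1.34648)–(0.7168, 0.795, -1.7)  len=3.0465

Chained into 1 loop(s):
  loop 1: 8 segments, perimeter = 9.9800
Total perimeter = 9.980


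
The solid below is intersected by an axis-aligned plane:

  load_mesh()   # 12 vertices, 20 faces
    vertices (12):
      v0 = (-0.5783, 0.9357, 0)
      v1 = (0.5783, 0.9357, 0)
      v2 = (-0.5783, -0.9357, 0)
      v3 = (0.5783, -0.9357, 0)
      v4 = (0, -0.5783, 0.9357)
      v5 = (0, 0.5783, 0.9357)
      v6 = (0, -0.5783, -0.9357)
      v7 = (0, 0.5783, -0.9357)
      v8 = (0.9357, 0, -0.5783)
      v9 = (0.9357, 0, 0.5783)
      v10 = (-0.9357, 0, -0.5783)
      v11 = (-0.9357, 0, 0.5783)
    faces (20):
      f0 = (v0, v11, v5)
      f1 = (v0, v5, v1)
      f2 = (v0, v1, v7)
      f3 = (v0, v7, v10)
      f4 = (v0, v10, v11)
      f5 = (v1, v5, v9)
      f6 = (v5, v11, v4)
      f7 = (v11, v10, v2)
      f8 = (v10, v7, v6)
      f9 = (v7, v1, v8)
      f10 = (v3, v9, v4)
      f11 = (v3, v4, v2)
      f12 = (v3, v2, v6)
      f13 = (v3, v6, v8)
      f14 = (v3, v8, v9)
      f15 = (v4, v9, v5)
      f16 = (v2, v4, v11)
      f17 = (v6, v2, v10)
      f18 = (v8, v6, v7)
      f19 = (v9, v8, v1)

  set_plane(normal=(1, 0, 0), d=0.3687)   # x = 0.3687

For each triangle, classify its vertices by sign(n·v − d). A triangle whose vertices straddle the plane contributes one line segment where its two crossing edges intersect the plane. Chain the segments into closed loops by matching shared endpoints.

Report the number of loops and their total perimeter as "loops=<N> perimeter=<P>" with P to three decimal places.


loops=1 perimeter=5.432

Straddling triangles (10 of 20):
  (v0,v5,v1) [--+] → (0.3687, 0.806163, 0.339137)–(0.3687, 0.9357, 0)  len=0.3630
  (v0,v1,v7) [-+-] → (0.3687, 0.9357, 0)–(0.3687, 0.806163, -0.339137)  len=0.3630
  (v1,v5,v9) [+-+] → (0.3687, 0.806163, 0.339137)–(0.3687, 0.350429, 0.794871)  len=0.6445
  (v7,v1,v8) [-++] → (0.3687, 0.806163, -0.339137)–(0.3687, 0.350429, -0.794871)  len=0.6445
  (v3,v9,v4) [++-] → (0.3687, -0.350429, 0.794871)–(0.3687, -0.806163, 0.339137)  len=0.6445
  (v3,v4,v2) [+--] → (0.3687, -0.806163, 0.339137)–(0.3687, -0.9357, 0)  len=0.3630
  (v3,v2,v6) [+--] → (0.3687, -0.9357, 0)–(0.3687, -0.806163, -0.339137)  len=0.3630
  (v3,v6,v8) [+-+] → (0.3687, -0.806163, -0.339137)–(0.3687, -0.350429, -0.794871)  len=0.6445
  (v4,v9,v5) [-+-] → (0.3687, -0.350429, 0.794871)–(0.3687, 0.350429, 0.794871)  len=0.7009
  (v8,v6,v7) [+--] → (0.3687, -0.350429, -0.794871)–(0.3687, 0.350429, -0.794871)  len=0.7009

Chained into 1 loop(s):
  loop 1: 10 segments, perimeter = 5.4319
Total perimeter = 5.432


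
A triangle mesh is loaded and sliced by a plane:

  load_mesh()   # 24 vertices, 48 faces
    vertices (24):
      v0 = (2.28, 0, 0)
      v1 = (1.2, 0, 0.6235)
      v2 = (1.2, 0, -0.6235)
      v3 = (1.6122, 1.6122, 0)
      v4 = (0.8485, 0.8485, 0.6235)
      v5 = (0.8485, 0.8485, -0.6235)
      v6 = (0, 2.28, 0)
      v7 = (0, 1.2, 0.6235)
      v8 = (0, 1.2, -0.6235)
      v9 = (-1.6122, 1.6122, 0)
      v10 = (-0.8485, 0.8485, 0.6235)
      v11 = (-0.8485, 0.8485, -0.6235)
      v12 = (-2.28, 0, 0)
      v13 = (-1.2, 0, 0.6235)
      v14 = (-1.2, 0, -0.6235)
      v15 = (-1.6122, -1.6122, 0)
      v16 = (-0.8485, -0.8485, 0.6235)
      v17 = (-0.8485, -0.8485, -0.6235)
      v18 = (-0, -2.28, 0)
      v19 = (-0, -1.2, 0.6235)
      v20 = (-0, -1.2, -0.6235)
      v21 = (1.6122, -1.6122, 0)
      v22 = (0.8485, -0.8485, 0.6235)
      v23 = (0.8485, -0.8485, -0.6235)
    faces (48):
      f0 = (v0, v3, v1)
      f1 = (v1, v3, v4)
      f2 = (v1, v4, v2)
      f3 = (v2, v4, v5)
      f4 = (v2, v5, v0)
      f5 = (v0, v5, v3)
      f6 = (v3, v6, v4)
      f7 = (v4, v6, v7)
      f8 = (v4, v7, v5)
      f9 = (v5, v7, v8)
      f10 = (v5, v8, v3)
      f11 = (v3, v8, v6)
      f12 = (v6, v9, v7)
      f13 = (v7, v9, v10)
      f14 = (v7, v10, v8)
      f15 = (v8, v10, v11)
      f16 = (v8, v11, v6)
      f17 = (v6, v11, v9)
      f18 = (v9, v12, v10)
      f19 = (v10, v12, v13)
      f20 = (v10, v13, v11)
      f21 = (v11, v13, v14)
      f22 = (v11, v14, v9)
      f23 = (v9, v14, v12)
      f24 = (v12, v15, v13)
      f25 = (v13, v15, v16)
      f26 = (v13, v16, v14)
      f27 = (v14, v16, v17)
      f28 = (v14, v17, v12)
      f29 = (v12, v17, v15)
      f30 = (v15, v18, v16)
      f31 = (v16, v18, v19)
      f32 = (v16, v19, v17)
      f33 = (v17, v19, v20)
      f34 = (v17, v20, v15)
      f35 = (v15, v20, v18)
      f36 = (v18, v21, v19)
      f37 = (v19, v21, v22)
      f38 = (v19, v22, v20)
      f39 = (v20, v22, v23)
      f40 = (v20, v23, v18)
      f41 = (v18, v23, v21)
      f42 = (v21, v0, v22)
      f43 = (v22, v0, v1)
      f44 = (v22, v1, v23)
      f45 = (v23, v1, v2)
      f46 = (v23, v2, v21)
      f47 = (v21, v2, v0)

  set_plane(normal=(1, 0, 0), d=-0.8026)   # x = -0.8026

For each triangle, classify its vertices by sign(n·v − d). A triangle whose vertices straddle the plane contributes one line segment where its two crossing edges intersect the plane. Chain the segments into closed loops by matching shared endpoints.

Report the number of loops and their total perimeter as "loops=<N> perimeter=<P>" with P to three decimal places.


Straddling triangles (12 of 48):
  (v6,v9,v7) [+-+] → (-0.8026, 1.94755, 0)–(-0.8026, 1.40521, 0.313104)  len=0.6262
  (v7,v9,v10) [+--] → (-0.8026, 1.40521, 0.313104)–(-0.8026, 0.867515, 0.6235)  len=0.6209
  (v7,v10,v8) [+-+] → (-0.8026, 0.867515, 0.6235)–(-0.8026, 0.867515, 0.556043)  len=0.0675
  (v8,v10,v11) [+--] → (-0.8026, 0.867515, 0.556043)–(-0.8026, 0.867515, -0.6235)  len=1.1795
  (v8,v11,v6) [+-+] → (-0.8026, 0.867515, -0.6235)–(-0.8026, 0.925938, -0.589771)  len=0.0675
  (v6,v11,v9) [+--] → (-0.8026, 0.925938, -0.589771)–(-0.8026, 1.94755, 0)  len=1.1796
  (v15,v18,v16) [-+-] → (-0.8026, -1.94755, 0)–(-0.8026, -0.925938, 0.589771)  len=1.1796
  (v16,v18,v19) [-++] → (-0.8026, -0.925938, 0.589771)–(-0.8026, -0.867515, 0.6235)  len=0.0675
  (v16,v19,v17) [-+-] → (-0.8026, -0.867515, 0.6235)–(-0.8026, -0.867515, -0.556043)  len=1.1795
  (v17,v19,v20) [-++] → (-0.8026, -0.867515, -0.556043)–(-0.8026, -0.867515, -0.6235)  len=0.0675
  (v17,v20,v15) [-+-] → (-0.8026, -0.867515, -0.6235)–(-0.8026, -1.40521, -0.313104)  len=0.6209
  (v15,v20,v18) [-++] → (-0.8026, -1.40521, -0.313104)–(-0.8026, -1.94755, 0)  len=0.6262

Chained into 2 loop(s):
  loop 1: 6 segments, perimeter = 3.7412
  loop 2: 6 segments, perimeter = 3.7412
Total perimeter = 7.482

loops=2 perimeter=7.482


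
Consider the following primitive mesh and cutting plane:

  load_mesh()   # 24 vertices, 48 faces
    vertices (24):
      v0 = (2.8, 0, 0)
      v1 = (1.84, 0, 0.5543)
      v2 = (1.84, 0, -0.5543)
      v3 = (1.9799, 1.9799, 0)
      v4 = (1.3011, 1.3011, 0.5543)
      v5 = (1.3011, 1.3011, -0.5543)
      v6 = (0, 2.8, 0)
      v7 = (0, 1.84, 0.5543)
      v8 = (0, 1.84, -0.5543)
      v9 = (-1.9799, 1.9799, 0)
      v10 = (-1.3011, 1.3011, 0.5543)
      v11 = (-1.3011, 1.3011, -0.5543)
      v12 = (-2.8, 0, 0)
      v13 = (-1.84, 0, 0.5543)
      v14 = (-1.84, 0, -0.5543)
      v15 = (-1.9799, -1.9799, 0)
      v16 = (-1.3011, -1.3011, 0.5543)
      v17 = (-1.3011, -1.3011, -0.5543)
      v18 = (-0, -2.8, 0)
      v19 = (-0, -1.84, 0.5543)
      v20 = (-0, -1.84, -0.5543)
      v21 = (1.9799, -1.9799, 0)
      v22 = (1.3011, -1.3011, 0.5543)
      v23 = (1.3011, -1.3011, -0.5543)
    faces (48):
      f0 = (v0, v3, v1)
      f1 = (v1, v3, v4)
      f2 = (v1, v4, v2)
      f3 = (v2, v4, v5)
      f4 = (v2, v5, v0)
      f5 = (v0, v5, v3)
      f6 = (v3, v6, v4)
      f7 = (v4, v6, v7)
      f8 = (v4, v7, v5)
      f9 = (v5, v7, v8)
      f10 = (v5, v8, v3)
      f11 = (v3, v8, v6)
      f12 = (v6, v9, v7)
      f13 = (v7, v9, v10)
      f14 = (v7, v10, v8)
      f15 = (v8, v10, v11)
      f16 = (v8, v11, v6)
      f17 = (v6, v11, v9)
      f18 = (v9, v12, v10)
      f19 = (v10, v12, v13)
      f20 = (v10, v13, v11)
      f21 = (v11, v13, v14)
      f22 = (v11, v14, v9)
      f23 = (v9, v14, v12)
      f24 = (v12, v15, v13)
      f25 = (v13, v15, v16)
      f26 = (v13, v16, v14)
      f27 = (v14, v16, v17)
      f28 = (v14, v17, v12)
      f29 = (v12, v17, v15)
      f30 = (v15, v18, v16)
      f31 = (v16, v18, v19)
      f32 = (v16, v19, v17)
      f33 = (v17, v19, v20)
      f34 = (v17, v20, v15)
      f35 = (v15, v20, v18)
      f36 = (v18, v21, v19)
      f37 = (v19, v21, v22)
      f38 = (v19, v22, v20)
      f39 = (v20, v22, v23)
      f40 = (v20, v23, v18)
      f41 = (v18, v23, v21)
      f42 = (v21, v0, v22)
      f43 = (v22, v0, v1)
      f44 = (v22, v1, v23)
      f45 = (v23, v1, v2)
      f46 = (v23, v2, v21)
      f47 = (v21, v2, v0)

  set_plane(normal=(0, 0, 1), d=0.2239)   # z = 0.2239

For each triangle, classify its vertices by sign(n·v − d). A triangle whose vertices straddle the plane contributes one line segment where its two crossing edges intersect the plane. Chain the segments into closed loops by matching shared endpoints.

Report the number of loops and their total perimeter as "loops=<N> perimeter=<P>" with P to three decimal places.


Straddling triangles (32 of 48):
  (v0,v3,v1) [--+] → (1.92339, 1.18015, 0.2239)–(2.41222, 0, 0.2239)  len=1.2774
  (v1,v3,v4) [+-+] → (1.92339, 1.18015, 0.2239)–(1.70571, 1.70571, 0.2239)  len=0.5689
  (v1,v4,v2) [++-] → (1.46171, 0.913329, 0.2239)–(1.84, 0, 0.2239)  len=0.9886
  (v2,v4,v5) [-+-] → (1.46171, 0.913329, 0.2239)–(1.3011, 1.3011, 0.2239)  len=0.4197
  (v3,v6,v4) [--+] → (0.525557, 2.19454, 0.2239)–(1.70571, 1.70571, 0.2239)  len=1.2774
  (v4,v6,v7) [+-+] → (0.525557, 2.19454, 0.2239)–(0, 2.41222, 0.2239)  len=0.5689
  (v4,v7,v5) [++-] → (0.387771, 1.67939, 0.2239)–(1.3011, 1.3011, 0.2239)  len=0.9886
  (v5,v7,v8) [-+-] → (0.387771, 1.67939, 0.2239)–(0, 1.84, 0.2239)  len=0.4197
  (v6,v9,v7) [--+] → (-1.18015, 1.92339, 0.2239)–(0, 2.41222, 0.2239)  len=1.2774
  (v7,v9,v10) [+-+] → (-1.18015, 1.92339, 0.2239)–(-1.70571, 1.70571, 0.2239)  len=0.5689
  (v7,v10,v8) [++-] → (-0.913329, 1.46171, 0.2239)–(0, 1.84, 0.2239)  len=0.9886
  (v8,v10,v11) [-+-] → (-0.913329, 1.46171, 0.2239)–(-1.3011, 1.3011, 0.2239)  len=0.4197
  (v9,v12,v10) [--+] → (-2.19454, 0.525557, 0.2239)–(-1.70571, 1.70571, 0.2239)  len=1.2774
  (v10,v12,v13) [+-+] → (-2.19454, 0.525557, 0.2239)–(-2.41222, 0, 0.2239)  len=0.5689
  (v10,v13,v11) [++-] → (-1.67939, 0.387771, 0.2239)–(-1.3011, 1.3011, 0.2239)  len=0.9886
  (v11,v13,v14) [-+-] → (-1.67939, 0.387771, 0.2239)–(-1.84, 0, 0.2239)  len=0.4197
  (v12,v15,v13) [--+] → (-1.92339, -1.18015, 0.2239)–(-2.41222, 0, 0.2239)  len=1.2774
  (v13,v15,v16) [+-+] → (-1.92339, -1.18015, 0.2239)–(-1.70571, -1.70571, 0.2239)  len=0.5689
  (v13,v16,v14) [++-] → (-1.46171, -0.913329, 0.2239)–(-1.84, 0, 0.2239)  len=0.9886
  (v14,v16,v17) [-+-] → (-1.46171, -0.913329, 0.2239)–(-1.3011, -1.3011, 0.2239)  len=0.4197
  (v15,v18,v16) [--+] → (-0.525557, -2.19454, 0.2239)–(-1.70571, -1.70571, 0.2239)  len=1.2774
  (v16,v18,v19) [+-+] → (-0.525557, -2.19454, 0.2239)–(0, -2.41222, 0.2239)  len=0.5689
  (v16,v19,v17) [++-] → (-0.387771, -1.67939, 0.2239)–(-1.3011, -1.3011, 0.2239)  len=0.9886
  (v17,v19,v20) [-+-] → (-0.387771, -1.67939, 0.2239)–(0, -1.84, 0.2239)  len=0.4197
  (v18,v21,v19) [--+] → (1.18015, -1.92339, 0.2239)–(0, -2.41222, 0.2239)  len=1.2774
  (v19,v21,v22) [+-+] → (1.18015, -1.92339, 0.2239)–(1.70571, -1.70571, 0.2239)  len=0.5689
  (v19,v22,v20) [++-] → (0.913329, -1.46171, 0.2239)–(0, -1.84, 0.2239)  len=0.9886
  (v20,v22,v23) [-+-] → (0.913329, -1.46171, 0.2239)–(1.3011, -1.3011, 0.2239)  len=0.4197
  (v21,v0,v22) [--+] → (2.19454, -0.525557, 0.2239)–(1.70571, -1.70571, 0.2239)  len=1.2774
  (v22,v0,v1) [+-+] → (2.19454, -0.525557, 0.2239)–(2.41222, 0, 0.2239)  len=0.5689
  (v22,v1,v23) [++-] → (1.67939, -0.387771, 0.2239)–(1.3011, -1.3011, 0.2239)  len=0.9886
  (v23,v1,v2) [-+-] → (1.67939, -0.387771, 0.2239)–(1.84, 0, 0.2239)  len=0.4197

Chained into 2 loop(s):
  loop 1: 16 segments, perimeter = 14.7699
  loop 2: 16 segments, perimeter = 11.2663
Total perimeter = 26.036

loops=2 perimeter=26.036


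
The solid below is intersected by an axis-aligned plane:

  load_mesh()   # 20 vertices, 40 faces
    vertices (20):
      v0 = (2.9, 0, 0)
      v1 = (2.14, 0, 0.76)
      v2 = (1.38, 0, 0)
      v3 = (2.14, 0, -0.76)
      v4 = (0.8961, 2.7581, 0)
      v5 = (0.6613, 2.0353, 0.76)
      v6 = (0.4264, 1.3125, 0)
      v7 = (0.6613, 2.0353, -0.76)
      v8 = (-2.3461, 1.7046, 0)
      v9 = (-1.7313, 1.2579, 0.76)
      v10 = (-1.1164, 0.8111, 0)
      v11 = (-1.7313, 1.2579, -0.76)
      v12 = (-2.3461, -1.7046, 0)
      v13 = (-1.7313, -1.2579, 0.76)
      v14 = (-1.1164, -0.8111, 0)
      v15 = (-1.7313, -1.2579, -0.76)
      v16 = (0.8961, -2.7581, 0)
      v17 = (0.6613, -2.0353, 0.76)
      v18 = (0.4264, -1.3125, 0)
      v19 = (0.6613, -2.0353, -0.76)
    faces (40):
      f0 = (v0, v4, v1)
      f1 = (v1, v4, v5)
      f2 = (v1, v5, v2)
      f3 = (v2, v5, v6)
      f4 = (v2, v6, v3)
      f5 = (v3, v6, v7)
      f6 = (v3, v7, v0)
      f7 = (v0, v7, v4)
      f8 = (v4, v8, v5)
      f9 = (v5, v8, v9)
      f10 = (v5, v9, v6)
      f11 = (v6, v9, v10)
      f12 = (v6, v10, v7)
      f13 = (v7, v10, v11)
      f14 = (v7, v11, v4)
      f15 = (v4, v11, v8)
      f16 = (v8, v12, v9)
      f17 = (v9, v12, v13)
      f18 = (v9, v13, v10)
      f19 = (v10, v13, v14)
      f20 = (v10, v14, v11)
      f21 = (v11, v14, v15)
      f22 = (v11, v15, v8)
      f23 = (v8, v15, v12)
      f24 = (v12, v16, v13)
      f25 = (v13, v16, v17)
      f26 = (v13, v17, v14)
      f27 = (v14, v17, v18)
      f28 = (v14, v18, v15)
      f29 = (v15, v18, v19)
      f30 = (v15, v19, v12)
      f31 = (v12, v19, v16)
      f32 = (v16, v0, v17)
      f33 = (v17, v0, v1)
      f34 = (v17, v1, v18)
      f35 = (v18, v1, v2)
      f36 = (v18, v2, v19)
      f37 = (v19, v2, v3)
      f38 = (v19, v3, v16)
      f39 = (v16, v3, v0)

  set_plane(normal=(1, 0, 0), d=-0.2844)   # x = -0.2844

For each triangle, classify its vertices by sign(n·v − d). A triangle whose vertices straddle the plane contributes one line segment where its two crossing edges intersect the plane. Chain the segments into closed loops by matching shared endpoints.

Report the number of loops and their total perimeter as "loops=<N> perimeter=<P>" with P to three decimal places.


loops=2 perimeter=7.982

Straddling triangles (16 of 40):
  (v4,v8,v5) [+-+] → (-0.2844, 2.37452, 0)–(-0.2844, 1.93131, 0.521012)  len=0.6840
  (v5,v8,v9) [+--] → (-0.2844, 1.93131, 0.521012)–(-0.2844, 1.72802, 0.76)  len=0.3138
  (v5,v9,v6) [+-+] → (-0.2844, 1.72802, 0.76)–(-0.2844, 1.29451, 0.250363)  len=0.6691
  (v6,v9,v10) [+--] → (-0.2844, 1.29451, 0.250363)–(-0.2844, 1.08149, 0)  len=0.3287
  (v6,v10,v7) [+-+] → (-0.2844, 1.08149, 0)–(-0.2844, 1.38405, -0.355696)  len=0.4670
  (v7,v10,v11) [+--] → (-0.2844, 1.38405, -0.355696)–(-0.2844, 1.72802, -0.76)  len=0.5308
  (v7,v11,v4) [+-+] → (-0.2844, 1.72802, -0.76)–(-0.2844, 2.08405, -0.341471)  len=0.5495
  (v4,v11,v8) [+--] → (-0.2844, 2.08405, -0.341471)–(-0.2844, 2.37452, 0)  len=0.4483
  (v12,v16,v13) [-+-] → (-0.2844, -2.37452, 0)–(-0.2844, -2.08405, 0.341471)  len=0.4483
  (v13,v16,v17) [-++] → (-0.2844, -2.08405, 0.341471)–(-0.2844, -1.72802, 0.76)  len=0.5495
  (v13,v17,v14) [-+-] → (-0.2844, -1.72802, 0.76)–(-0.2844, -1.38405, 0.355696)  len=0.5308
  (v14,v17,v18) [-++] → (-0.2844, -1.38405, 0.355696)–(-0.2844, -1.08149, 0)  len=0.4670
  (v14,v18,v15) [-+-] → (-0.2844, -1.08149, 0)–(-0.2844, -1.29451, -0.250363)  len=0.3287
  (v15,v18,v19) [-++] → (-0.2844, -1.29451, -0.250363)–(-0.2844, -1.72802, -0.76)  len=0.6691
  (v15,v19,v12) [-+-] → (-0.2844, -1.72802, -0.76)–(-0.2844, -1.93131, -0.521012)  len=0.3138
  (v12,v19,v16) [-++] → (-0.2844, -1.93131, -0.521012)–(-0.2844, -2.37452, 0)  len=0.6840

Chained into 2 loop(s):
  loop 1: 8 segments, perimeter = 3.9911
  loop 2: 8 segments, perimeter = 3.9911
Total perimeter = 7.982
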